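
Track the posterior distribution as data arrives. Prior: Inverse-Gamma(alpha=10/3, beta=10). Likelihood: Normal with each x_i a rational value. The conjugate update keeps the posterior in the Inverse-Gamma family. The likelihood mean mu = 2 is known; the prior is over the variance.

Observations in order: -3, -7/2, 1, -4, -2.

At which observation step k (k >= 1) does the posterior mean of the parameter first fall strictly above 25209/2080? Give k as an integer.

obs 1: x=-3 → posterior Inverse-Gamma(23/6, 45/2)
obs 2: x=-7/2 → posterior Inverse-Gamma(13/3, 301/8)
obs 3: x=1 → posterior Inverse-Gamma(29/6, 305/8)
obs 4: x=-4 → posterior Inverse-Gamma(16/3, 449/8)
obs 5: x=-2 → posterior Inverse-Gamma(35/6, 513/8)

k = 4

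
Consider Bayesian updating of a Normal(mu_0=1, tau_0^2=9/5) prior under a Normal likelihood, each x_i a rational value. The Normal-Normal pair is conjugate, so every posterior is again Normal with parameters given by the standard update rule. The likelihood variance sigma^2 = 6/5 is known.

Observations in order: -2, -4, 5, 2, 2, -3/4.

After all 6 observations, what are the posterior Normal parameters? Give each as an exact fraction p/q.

obs 1: x=-2 → posterior Normal(-4/5, 18/25)
obs 2: x=-4 → posterior Normal(-2, 9/20)
obs 3: x=5 → posterior Normal(-1/11, 18/55)
obs 4: x=2 → posterior Normal(5/14, 9/35)
obs 5: x=2 → posterior Normal(11/17, 18/85)
obs 6: x=-3/4 → posterior Normal(7/16, 9/50)

mu_0=7/16, tau_0^2=9/50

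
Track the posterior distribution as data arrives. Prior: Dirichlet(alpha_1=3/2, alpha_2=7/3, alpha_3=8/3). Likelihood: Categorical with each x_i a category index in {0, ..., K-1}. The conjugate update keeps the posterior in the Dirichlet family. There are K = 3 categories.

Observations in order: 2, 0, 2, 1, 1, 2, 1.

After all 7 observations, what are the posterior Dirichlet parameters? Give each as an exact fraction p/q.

alpha_1=5/2, alpha_2=16/3, alpha_3=17/3

obs 1: x=2 → posterior Dirichlet(3/2, 7/3, 11/3)
obs 2: x=0 → posterior Dirichlet(5/2, 7/3, 11/3)
obs 3: x=2 → posterior Dirichlet(5/2, 7/3, 14/3)
obs 4: x=1 → posterior Dirichlet(5/2, 10/3, 14/3)
obs 5: x=1 → posterior Dirichlet(5/2, 13/3, 14/3)
obs 6: x=2 → posterior Dirichlet(5/2, 13/3, 17/3)
obs 7: x=1 → posterior Dirichlet(5/2, 16/3, 17/3)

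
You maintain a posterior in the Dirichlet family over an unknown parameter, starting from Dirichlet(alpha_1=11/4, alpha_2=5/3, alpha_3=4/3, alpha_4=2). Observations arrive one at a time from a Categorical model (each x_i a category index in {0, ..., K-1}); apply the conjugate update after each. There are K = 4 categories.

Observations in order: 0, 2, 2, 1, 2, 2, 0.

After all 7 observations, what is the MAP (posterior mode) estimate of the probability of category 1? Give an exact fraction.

obs 1: x=0 → posterior Dirichlet(15/4, 5/3, 4/3, 2)
obs 2: x=2 → posterior Dirichlet(15/4, 5/3, 7/3, 2)
obs 3: x=2 → posterior Dirichlet(15/4, 5/3, 10/3, 2)
obs 4: x=1 → posterior Dirichlet(15/4, 8/3, 10/3, 2)
obs 5: x=2 → posterior Dirichlet(15/4, 8/3, 13/3, 2)
obs 6: x=2 → posterior Dirichlet(15/4, 8/3, 16/3, 2)
obs 7: x=0 → posterior Dirichlet(19/4, 8/3, 16/3, 2)

20/129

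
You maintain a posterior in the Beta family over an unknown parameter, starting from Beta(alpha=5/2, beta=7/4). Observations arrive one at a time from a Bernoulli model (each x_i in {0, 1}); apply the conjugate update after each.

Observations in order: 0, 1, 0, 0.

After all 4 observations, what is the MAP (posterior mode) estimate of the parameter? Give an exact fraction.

2/5

obs 1: x=0 → posterior Beta(5/2, 11/4)
obs 2: x=1 → posterior Beta(7/2, 11/4)
obs 3: x=0 → posterior Beta(7/2, 15/4)
obs 4: x=0 → posterior Beta(7/2, 19/4)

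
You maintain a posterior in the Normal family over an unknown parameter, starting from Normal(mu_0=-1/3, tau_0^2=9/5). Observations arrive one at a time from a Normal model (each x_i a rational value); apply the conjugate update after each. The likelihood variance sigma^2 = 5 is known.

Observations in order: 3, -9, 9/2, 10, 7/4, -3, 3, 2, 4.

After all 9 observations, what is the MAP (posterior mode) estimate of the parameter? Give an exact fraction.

obs 1: x=3 → posterior Normal(28/51, 45/34)
obs 2: x=-9 → posterior Normal(-187/129, 45/43)
obs 3: x=9/2 → posterior Normal(-131/312, 45/52)
obs 4: x=10 → posterior Normal(409/366, 45/61)
obs 5: x=7/4 → posterior Normal(1007/840, 9/14)
obs 6: x=-3 → posterior Normal(683/948, 45/79)
obs 7: x=3 → posterior Normal(1007/1056, 45/88)
obs 8: x=2 → posterior Normal(1223/1164, 45/97)
obs 9: x=4 → posterior Normal(1655/1272, 45/106)

1655/1272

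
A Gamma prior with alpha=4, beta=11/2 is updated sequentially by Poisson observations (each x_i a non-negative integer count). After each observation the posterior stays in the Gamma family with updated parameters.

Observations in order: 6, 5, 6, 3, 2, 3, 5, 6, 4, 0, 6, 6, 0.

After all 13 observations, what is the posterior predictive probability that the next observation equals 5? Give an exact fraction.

384271489322995939058063207866503759420431985160330948504300419583239322878406894122687025531648/3782855689477816198845175552421554556939410890183319458981733950720453390270952564313062164144813

obs 1: x=6 → posterior Gamma(10, 13/2)
obs 2: x=5 → posterior Gamma(15, 15/2)
obs 3: x=6 → posterior Gamma(21, 17/2)
obs 4: x=3 → posterior Gamma(24, 19/2)
obs 5: x=2 → posterior Gamma(26, 21/2)
obs 6: x=3 → posterior Gamma(29, 23/2)
obs 7: x=5 → posterior Gamma(34, 25/2)
obs 8: x=6 → posterior Gamma(40, 27/2)
obs 9: x=4 → posterior Gamma(44, 29/2)
obs 10: x=0 → posterior Gamma(44, 31/2)
obs 11: x=6 → posterior Gamma(50, 33/2)
obs 12: x=6 → posterior Gamma(56, 35/2)
obs 13: x=0 → posterior Gamma(56, 37/2)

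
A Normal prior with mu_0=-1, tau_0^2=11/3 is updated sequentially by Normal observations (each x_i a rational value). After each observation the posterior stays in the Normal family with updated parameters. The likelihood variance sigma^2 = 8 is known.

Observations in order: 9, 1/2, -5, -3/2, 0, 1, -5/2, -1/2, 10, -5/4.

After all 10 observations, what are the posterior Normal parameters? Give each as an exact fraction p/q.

mu_0=333/536, tau_0^2=44/67

obs 1: x=9 → posterior Normal(15/7, 88/35)
obs 2: x=1/2 → posterior Normal(7/4, 44/23)
obs 3: x=-5 → posterior Normal(17/38, 88/57)
obs 4: x=-3/2 → posterior Normal(9/68, 22/17)
obs 5: x=0 → posterior Normal(9/79, 88/79)
obs 6: x=1 → posterior Normal(2/9, 44/45)
obs 7: x=-5/2 → posterior Normal(-15/202, 88/101)
obs 8: x=-1/2 → posterior Normal(-13/112, 11/14)
obs 9: x=10 → posterior Normal(97/123, 88/123)
obs 10: x=-5/4 → posterior Normal(333/536, 44/67)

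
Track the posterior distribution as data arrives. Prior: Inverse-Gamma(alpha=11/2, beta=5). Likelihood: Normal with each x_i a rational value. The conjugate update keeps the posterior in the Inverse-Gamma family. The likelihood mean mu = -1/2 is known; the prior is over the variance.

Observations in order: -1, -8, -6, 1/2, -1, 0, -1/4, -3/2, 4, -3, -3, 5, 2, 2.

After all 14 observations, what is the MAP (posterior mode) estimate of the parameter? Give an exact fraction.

obs 1: x=-1 → posterior Inverse-Gamma(6, 41/8)
obs 2: x=-8 → posterior Inverse-Gamma(13/2, 133/4)
obs 3: x=-6 → posterior Inverse-Gamma(7, 387/8)
obs 4: x=1/2 → posterior Inverse-Gamma(15/2, 391/8)
obs 5: x=-1 → posterior Inverse-Gamma(8, 49)
obs 6: x=0 → posterior Inverse-Gamma(17/2, 393/8)
obs 7: x=-1/4 → posterior Inverse-Gamma(9, 1573/32)
obs 8: x=-3/2 → posterior Inverse-Gamma(19/2, 1589/32)
obs 9: x=4 → posterior Inverse-Gamma(10, 1913/32)
obs 10: x=-3 → posterior Inverse-Gamma(21/2, 2013/32)
obs 11: x=-3 → posterior Inverse-Gamma(11, 2113/32)
obs 12: x=5 → posterior Inverse-Gamma(23/2, 2597/32)
obs 13: x=2 → posterior Inverse-Gamma(12, 2697/32)
obs 14: x=2 → posterior Inverse-Gamma(25/2, 2797/32)

2797/432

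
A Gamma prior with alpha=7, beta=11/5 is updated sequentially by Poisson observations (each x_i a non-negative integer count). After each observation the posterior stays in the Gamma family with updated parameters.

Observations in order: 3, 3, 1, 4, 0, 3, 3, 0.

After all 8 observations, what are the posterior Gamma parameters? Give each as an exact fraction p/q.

obs 1: x=3 → posterior Gamma(10, 16/5)
obs 2: x=3 → posterior Gamma(13, 21/5)
obs 3: x=1 → posterior Gamma(14, 26/5)
obs 4: x=4 → posterior Gamma(18, 31/5)
obs 5: x=0 → posterior Gamma(18, 36/5)
obs 6: x=3 → posterior Gamma(21, 41/5)
obs 7: x=3 → posterior Gamma(24, 46/5)
obs 8: x=0 → posterior Gamma(24, 51/5)

alpha=24, beta=51/5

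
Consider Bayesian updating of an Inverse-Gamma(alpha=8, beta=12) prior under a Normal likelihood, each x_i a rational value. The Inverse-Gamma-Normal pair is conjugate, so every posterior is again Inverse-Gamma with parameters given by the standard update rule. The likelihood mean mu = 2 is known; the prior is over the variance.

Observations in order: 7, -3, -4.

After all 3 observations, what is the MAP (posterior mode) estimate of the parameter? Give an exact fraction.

obs 1: x=7 → posterior Inverse-Gamma(17/2, 49/2)
obs 2: x=-3 → posterior Inverse-Gamma(9, 37)
obs 3: x=-4 → posterior Inverse-Gamma(19/2, 55)

110/21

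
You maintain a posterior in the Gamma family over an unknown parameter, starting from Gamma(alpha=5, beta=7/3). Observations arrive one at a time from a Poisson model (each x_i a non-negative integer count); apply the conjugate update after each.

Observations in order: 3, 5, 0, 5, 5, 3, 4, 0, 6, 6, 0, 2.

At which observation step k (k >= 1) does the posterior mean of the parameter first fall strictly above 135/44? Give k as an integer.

obs 1: x=3 → posterior Gamma(8, 10/3)
obs 2: x=5 → posterior Gamma(13, 13/3)
obs 3: x=0 → posterior Gamma(13, 16/3)
obs 4: x=5 → posterior Gamma(18, 19/3)
obs 5: x=5 → posterior Gamma(23, 22/3)
obs 6: x=3 → posterior Gamma(26, 25/3)
obs 7: x=4 → posterior Gamma(30, 28/3)
obs 8: x=0 → posterior Gamma(30, 31/3)
obs 9: x=6 → posterior Gamma(36, 34/3)
obs 10: x=6 → posterior Gamma(42, 37/3)
obs 11: x=0 → posterior Gamma(42, 40/3)
obs 12: x=2 → posterior Gamma(44, 43/3)

k = 5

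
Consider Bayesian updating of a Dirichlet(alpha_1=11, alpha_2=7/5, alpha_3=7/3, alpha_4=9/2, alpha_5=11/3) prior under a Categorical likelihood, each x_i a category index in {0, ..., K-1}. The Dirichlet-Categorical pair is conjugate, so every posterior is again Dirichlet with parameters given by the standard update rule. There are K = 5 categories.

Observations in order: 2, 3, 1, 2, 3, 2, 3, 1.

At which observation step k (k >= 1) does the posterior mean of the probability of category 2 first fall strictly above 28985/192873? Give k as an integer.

k = 4

obs 1: x=2 → posterior Dirichlet(11, 7/5, 10/3, 9/2, 11/3)
obs 2: x=3 → posterior Dirichlet(11, 7/5, 10/3, 11/2, 11/3)
obs 3: x=1 → posterior Dirichlet(11, 12/5, 10/3, 11/2, 11/3)
obs 4: x=2 → posterior Dirichlet(11, 12/5, 13/3, 11/2, 11/3)
obs 5: x=3 → posterior Dirichlet(11, 12/5, 13/3, 13/2, 11/3)
obs 6: x=2 → posterior Dirichlet(11, 12/5, 16/3, 13/2, 11/3)
obs 7: x=3 → posterior Dirichlet(11, 12/5, 16/3, 15/2, 11/3)
obs 8: x=1 → posterior Dirichlet(11, 17/5, 16/3, 15/2, 11/3)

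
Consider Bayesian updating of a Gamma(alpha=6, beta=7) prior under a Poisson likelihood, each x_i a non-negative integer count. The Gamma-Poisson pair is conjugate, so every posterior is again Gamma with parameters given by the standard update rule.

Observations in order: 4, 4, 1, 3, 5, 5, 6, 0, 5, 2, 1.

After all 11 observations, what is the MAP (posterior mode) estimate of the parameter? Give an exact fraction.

41/18

obs 1: x=4 → posterior Gamma(10, 8)
obs 2: x=4 → posterior Gamma(14, 9)
obs 3: x=1 → posterior Gamma(15, 10)
obs 4: x=3 → posterior Gamma(18, 11)
obs 5: x=5 → posterior Gamma(23, 12)
obs 6: x=5 → posterior Gamma(28, 13)
obs 7: x=6 → posterior Gamma(34, 14)
obs 8: x=0 → posterior Gamma(34, 15)
obs 9: x=5 → posterior Gamma(39, 16)
obs 10: x=2 → posterior Gamma(41, 17)
obs 11: x=1 → posterior Gamma(42, 18)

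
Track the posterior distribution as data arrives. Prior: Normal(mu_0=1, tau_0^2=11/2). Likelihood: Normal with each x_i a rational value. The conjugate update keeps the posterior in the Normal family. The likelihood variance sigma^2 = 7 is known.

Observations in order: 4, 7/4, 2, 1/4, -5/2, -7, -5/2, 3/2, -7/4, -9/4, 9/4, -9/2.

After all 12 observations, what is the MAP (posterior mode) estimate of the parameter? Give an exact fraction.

-329/584

obs 1: x=4 → posterior Normal(58/25, 77/25)
obs 2: x=7/4 → posterior Normal(103/48, 77/36)
obs 3: x=2 → posterior Normal(397/188, 77/47)
obs 4: x=1/4 → posterior Normal(51/29, 77/58)
obs 5: x=-5/2 → posterior Normal(149/138, 77/69)
obs 6: x=-7 → posterior Normal(-1/32, 77/80)
obs 7: x=-5/2 → posterior Normal(-30/91, 11/13)
obs 8: x=3/2 → posterior Normal(-9/68, 77/102)
obs 9: x=-7/4 → posterior Normal(-131/452, 77/113)
obs 10: x=-9/4 → posterior Normal(-115/248, 77/124)
obs 11: x=9/4 → posterior Normal(-131/540, 77/135)
obs 12: x=-9/2 → posterior Normal(-329/584, 77/146)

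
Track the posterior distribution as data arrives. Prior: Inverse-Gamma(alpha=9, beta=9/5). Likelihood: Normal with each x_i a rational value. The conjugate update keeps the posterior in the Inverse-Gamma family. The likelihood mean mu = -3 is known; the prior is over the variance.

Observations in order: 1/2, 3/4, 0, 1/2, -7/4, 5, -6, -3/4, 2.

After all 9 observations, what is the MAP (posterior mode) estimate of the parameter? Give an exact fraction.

obs 1: x=1/2 → posterior Inverse-Gamma(19/2, 317/40)
obs 2: x=3/4 → posterior Inverse-Gamma(10, 2393/160)
obs 3: x=0 → posterior Inverse-Gamma(21/2, 3113/160)
obs 4: x=1/2 → posterior Inverse-Gamma(11, 4093/160)
obs 5: x=-7/4 → posterior Inverse-Gamma(23/2, 2109/80)
obs 6: x=5 → posterior Inverse-Gamma(12, 4669/80)
obs 7: x=-6 → posterior Inverse-Gamma(25/2, 5029/80)
obs 8: x=-3/4 → posterior Inverse-Gamma(13, 10463/160)
obs 9: x=2 → posterior Inverse-Gamma(27/2, 12463/160)

12463/2320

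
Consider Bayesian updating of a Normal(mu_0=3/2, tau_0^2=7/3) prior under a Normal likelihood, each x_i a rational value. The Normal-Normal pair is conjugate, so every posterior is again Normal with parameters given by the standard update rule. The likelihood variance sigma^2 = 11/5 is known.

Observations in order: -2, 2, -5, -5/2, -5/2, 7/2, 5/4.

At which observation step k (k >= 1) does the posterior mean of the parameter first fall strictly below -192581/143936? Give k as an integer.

obs 1: x=-2 → posterior Normal(-41/136, 77/68)
obs 2: x=2 → posterior Normal(99/206, 77/103)
obs 3: x=-5 → posterior Normal(-251/276, 77/138)
obs 4: x=-5/2 → posterior Normal(-213/173, 77/173)
obs 5: x=-5/2 → posterior Normal(-601/416, 77/208)
obs 6: x=7/2 → posterior Normal(-178/243, 77/243)
obs 7: x=5/4 → posterior Normal(-537/1112, 77/278)

k = 5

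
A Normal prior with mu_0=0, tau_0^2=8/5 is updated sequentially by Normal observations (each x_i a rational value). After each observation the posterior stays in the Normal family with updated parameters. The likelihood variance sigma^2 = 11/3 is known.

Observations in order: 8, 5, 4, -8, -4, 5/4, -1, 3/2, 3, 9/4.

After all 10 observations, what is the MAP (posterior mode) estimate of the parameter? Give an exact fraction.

obs 1: x=8 → posterior Normal(192/79, 88/79)
obs 2: x=5 → posterior Normal(312/103, 88/103)
obs 3: x=4 → posterior Normal(408/127, 88/127)
obs 4: x=-8 → posterior Normal(216/151, 88/151)
obs 5: x=-4 → posterior Normal(24/35, 88/175)
obs 6: x=5/4 → posterior Normal(150/199, 88/199)
obs 7: x=-1 → posterior Normal(126/223, 88/223)
obs 8: x=3/2 → posterior Normal(162/247, 88/247)
obs 9: x=3 → posterior Normal(234/271, 88/271)
obs 10: x=9/4 → posterior Normal(288/295, 88/295)

288/295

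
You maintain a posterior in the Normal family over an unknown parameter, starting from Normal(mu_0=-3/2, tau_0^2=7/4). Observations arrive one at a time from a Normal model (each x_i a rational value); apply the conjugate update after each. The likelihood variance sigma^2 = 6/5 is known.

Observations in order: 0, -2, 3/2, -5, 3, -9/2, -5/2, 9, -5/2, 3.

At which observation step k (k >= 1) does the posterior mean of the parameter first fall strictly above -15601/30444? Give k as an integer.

k = 3

obs 1: x=0 → posterior Normal(-36/59, 42/59)
obs 2: x=-2 → posterior Normal(-53/47, 21/47)
obs 3: x=3/2 → posterior Normal(-107/258, 14/43)
obs 4: x=-5 → posterior Normal(-457/328, 21/82)
obs 5: x=3 → posterior Normal(-247/398, 42/199)
obs 6: x=-9/2 → posterior Normal(-281/234, 7/39)
obs 7: x=-5/2 → posterior Normal(-737/538, 42/269)
obs 8: x=9 → posterior Normal(-107/608, 21/152)
obs 9: x=-5/2 → posterior Normal(-47/113, 14/113)
obs 10: x=3 → posterior Normal(-18/187, 21/187)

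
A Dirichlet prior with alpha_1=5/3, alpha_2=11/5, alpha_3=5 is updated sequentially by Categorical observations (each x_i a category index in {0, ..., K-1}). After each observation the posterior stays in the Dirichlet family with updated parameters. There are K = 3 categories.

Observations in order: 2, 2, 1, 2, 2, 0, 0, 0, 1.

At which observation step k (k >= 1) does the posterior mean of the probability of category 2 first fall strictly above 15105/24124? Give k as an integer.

k = 2

obs 1: x=2 → posterior Dirichlet(5/3, 11/5, 6)
obs 2: x=2 → posterior Dirichlet(5/3, 11/5, 7)
obs 3: x=1 → posterior Dirichlet(5/3, 16/5, 7)
obs 4: x=2 → posterior Dirichlet(5/3, 16/5, 8)
obs 5: x=2 → posterior Dirichlet(5/3, 16/5, 9)
obs 6: x=0 → posterior Dirichlet(8/3, 16/5, 9)
obs 7: x=0 → posterior Dirichlet(11/3, 16/5, 9)
obs 8: x=0 → posterior Dirichlet(14/3, 16/5, 9)
obs 9: x=1 → posterior Dirichlet(14/3, 21/5, 9)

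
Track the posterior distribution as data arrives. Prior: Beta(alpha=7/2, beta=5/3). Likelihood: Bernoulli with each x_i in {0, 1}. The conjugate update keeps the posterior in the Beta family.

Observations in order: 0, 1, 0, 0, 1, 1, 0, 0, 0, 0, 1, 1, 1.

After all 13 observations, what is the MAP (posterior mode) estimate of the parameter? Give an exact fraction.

obs 1: x=0 → posterior Beta(7/2, 8/3)
obs 2: x=1 → posterior Beta(9/2, 8/3)
obs 3: x=0 → posterior Beta(9/2, 11/3)
obs 4: x=0 → posterior Beta(9/2, 14/3)
obs 5: x=1 → posterior Beta(11/2, 14/3)
obs 6: x=1 → posterior Beta(13/2, 14/3)
obs 7: x=0 → posterior Beta(13/2, 17/3)
obs 8: x=0 → posterior Beta(13/2, 20/3)
obs 9: x=0 → posterior Beta(13/2, 23/3)
obs 10: x=0 → posterior Beta(13/2, 26/3)
obs 11: x=1 → posterior Beta(15/2, 26/3)
obs 12: x=1 → posterior Beta(17/2, 26/3)
obs 13: x=1 → posterior Beta(19/2, 26/3)

51/97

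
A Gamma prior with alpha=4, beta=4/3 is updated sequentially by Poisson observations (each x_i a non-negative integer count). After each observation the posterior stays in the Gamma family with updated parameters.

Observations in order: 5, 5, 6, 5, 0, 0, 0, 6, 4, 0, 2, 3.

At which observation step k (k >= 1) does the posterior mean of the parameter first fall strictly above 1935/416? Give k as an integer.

obs 1: x=5 → posterior Gamma(9, 7/3)
obs 2: x=5 → posterior Gamma(14, 10/3)
obs 3: x=6 → posterior Gamma(20, 13/3)
obs 4: x=5 → posterior Gamma(25, 16/3)
obs 5: x=0 → posterior Gamma(25, 19/3)
obs 6: x=0 → posterior Gamma(25, 22/3)
obs 7: x=0 → posterior Gamma(25, 25/3)
obs 8: x=6 → posterior Gamma(31, 28/3)
obs 9: x=4 → posterior Gamma(35, 31/3)
obs 10: x=0 → posterior Gamma(35, 34/3)
obs 11: x=2 → posterior Gamma(37, 37/3)
obs 12: x=3 → posterior Gamma(40, 40/3)

k = 4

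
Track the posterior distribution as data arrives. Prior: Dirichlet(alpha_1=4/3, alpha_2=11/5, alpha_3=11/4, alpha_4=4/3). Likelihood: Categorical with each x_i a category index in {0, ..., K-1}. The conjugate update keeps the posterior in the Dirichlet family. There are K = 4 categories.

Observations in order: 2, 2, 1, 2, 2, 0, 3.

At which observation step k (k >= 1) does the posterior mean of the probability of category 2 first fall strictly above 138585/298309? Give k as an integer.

obs 1: x=2 → posterior Dirichlet(4/3, 11/5, 15/4, 4/3)
obs 2: x=2 → posterior Dirichlet(4/3, 11/5, 19/4, 4/3)
obs 3: x=1 → posterior Dirichlet(4/3, 16/5, 19/4, 4/3)
obs 4: x=2 → posterior Dirichlet(4/3, 16/5, 23/4, 4/3)
obs 5: x=2 → posterior Dirichlet(4/3, 16/5, 27/4, 4/3)
obs 6: x=0 → posterior Dirichlet(7/3, 16/5, 27/4, 4/3)
obs 7: x=3 → posterior Dirichlet(7/3, 16/5, 27/4, 7/3)

k = 2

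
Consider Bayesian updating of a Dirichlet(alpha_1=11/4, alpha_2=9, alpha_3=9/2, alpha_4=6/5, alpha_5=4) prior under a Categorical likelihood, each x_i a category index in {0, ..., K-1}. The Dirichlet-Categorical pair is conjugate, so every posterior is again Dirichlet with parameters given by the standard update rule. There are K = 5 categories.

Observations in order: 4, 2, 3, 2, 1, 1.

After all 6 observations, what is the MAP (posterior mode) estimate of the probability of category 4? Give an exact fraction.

80/449

obs 1: x=4 → posterior Dirichlet(11/4, 9, 9/2, 6/5, 5)
obs 2: x=2 → posterior Dirichlet(11/4, 9, 11/2, 6/5, 5)
obs 3: x=3 → posterior Dirichlet(11/4, 9, 11/2, 11/5, 5)
obs 4: x=2 → posterior Dirichlet(11/4, 9, 13/2, 11/5, 5)
obs 5: x=1 → posterior Dirichlet(11/4, 10, 13/2, 11/5, 5)
obs 6: x=1 → posterior Dirichlet(11/4, 11, 13/2, 11/5, 5)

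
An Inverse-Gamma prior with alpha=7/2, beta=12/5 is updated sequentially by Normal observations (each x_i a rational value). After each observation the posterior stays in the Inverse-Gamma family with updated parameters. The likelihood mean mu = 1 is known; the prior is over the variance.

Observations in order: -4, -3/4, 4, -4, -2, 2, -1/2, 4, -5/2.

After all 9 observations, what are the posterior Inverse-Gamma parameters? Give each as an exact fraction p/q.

alpha=8, beta=8029/160

obs 1: x=-4 → posterior Inverse-Gamma(4, 149/10)
obs 2: x=-3/4 → posterior Inverse-Gamma(9/2, 2629/160)
obs 3: x=4 → posterior Inverse-Gamma(5, 3349/160)
obs 4: x=-4 → posterior Inverse-Gamma(11/2, 5349/160)
obs 5: x=-2 → posterior Inverse-Gamma(6, 6069/160)
obs 6: x=2 → posterior Inverse-Gamma(13/2, 6149/160)
obs 7: x=-1/2 → posterior Inverse-Gamma(7, 6329/160)
obs 8: x=4 → posterior Inverse-Gamma(15/2, 7049/160)
obs 9: x=-5/2 → posterior Inverse-Gamma(8, 8029/160)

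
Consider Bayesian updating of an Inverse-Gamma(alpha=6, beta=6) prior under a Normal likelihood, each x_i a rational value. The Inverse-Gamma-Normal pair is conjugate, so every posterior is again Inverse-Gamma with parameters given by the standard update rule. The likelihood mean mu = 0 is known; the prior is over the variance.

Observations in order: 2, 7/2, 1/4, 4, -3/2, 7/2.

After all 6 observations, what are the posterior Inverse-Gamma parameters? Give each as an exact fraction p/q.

alpha=9, beta=941/32

obs 1: x=2 → posterior Inverse-Gamma(13/2, 8)
obs 2: x=7/2 → posterior Inverse-Gamma(7, 113/8)
obs 3: x=1/4 → posterior Inverse-Gamma(15/2, 453/32)
obs 4: x=4 → posterior Inverse-Gamma(8, 709/32)
obs 5: x=-3/2 → posterior Inverse-Gamma(17/2, 745/32)
obs 6: x=7/2 → posterior Inverse-Gamma(9, 941/32)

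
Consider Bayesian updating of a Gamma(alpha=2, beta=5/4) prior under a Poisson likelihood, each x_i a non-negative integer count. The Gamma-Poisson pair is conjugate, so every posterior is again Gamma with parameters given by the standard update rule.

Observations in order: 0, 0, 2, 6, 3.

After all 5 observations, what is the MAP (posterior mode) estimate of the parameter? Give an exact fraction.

48/25

obs 1: x=0 → posterior Gamma(2, 9/4)
obs 2: x=0 → posterior Gamma(2, 13/4)
obs 3: x=2 → posterior Gamma(4, 17/4)
obs 4: x=6 → posterior Gamma(10, 21/4)
obs 5: x=3 → posterior Gamma(13, 25/4)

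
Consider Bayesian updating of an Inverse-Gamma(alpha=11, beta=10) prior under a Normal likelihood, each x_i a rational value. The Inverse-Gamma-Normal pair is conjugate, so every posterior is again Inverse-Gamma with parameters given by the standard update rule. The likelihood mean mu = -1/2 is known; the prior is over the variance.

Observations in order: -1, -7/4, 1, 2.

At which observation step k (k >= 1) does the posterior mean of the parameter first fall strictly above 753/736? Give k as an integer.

k = 3

obs 1: x=-1 → posterior Inverse-Gamma(23/2, 81/8)
obs 2: x=-7/4 → posterior Inverse-Gamma(12, 349/32)
obs 3: x=1 → posterior Inverse-Gamma(25/2, 385/32)
obs 4: x=2 → posterior Inverse-Gamma(13, 485/32)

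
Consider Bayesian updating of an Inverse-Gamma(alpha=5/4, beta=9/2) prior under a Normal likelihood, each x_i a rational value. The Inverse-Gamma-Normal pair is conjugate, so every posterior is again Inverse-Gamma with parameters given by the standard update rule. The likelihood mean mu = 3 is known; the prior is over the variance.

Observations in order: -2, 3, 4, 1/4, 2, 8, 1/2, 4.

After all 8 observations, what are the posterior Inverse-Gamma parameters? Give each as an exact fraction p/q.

obs 1: x=-2 → posterior Inverse-Gamma(7/4, 17)
obs 2: x=3 → posterior Inverse-Gamma(9/4, 17)
obs 3: x=4 → posterior Inverse-Gamma(11/4, 35/2)
obs 4: x=1/4 → posterior Inverse-Gamma(13/4, 681/32)
obs 5: x=2 → posterior Inverse-Gamma(15/4, 697/32)
obs 6: x=8 → posterior Inverse-Gamma(17/4, 1097/32)
obs 7: x=1/2 → posterior Inverse-Gamma(19/4, 1197/32)
obs 8: x=4 → posterior Inverse-Gamma(21/4, 1213/32)

alpha=21/4, beta=1213/32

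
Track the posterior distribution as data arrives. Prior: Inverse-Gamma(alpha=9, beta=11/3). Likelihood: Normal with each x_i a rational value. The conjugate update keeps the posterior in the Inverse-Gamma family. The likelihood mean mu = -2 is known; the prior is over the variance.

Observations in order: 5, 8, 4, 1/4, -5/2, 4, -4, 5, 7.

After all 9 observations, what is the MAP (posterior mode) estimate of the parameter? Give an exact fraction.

obs 1: x=5 → posterior Inverse-Gamma(19/2, 169/6)
obs 2: x=8 → posterior Inverse-Gamma(10, 469/6)
obs 3: x=4 → posterior Inverse-Gamma(21/2, 577/6)
obs 4: x=1/4 → posterior Inverse-Gamma(11, 9475/96)
obs 5: x=-5/2 → posterior Inverse-Gamma(23/2, 9487/96)
obs 6: x=4 → posterior Inverse-Gamma(12, 11215/96)
obs 7: x=-4 → posterior Inverse-Gamma(25/2, 11407/96)
obs 8: x=5 → posterior Inverse-Gamma(13, 13759/96)
obs 9: x=7 → posterior Inverse-Gamma(27/2, 17647/96)

17647/1392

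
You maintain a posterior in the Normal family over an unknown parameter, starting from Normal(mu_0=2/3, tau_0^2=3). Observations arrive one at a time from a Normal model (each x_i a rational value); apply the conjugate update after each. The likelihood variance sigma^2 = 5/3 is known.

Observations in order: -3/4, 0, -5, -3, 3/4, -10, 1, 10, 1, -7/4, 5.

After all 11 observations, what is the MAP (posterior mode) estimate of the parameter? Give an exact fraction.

obs 1: x=-3/4 → posterior Normal(-41/168, 15/14)
obs 2: x=0 → posterior Normal(-41/276, 15/23)
obs 3: x=-5 → posterior Normal(-581/384, 15/32)
obs 4: x=-3 → posterior Normal(-905/492, 15/41)
obs 5: x=3/4 → posterior Normal(-103/75, 3/10)
obs 6: x=-10 → posterior Normal(-476/177, 15/59)
obs 7: x=1 → posterior Normal(-449/204, 15/68)
obs 8: x=10 → posterior Normal(-179/231, 15/77)
obs 9: x=1 → posterior Normal(-76/129, 15/86)
obs 10: x=-7/4 → posterior Normal(-797/1140, 3/19)
obs 11: x=5 → posterior Normal(-257/1248, 15/104)

-257/1248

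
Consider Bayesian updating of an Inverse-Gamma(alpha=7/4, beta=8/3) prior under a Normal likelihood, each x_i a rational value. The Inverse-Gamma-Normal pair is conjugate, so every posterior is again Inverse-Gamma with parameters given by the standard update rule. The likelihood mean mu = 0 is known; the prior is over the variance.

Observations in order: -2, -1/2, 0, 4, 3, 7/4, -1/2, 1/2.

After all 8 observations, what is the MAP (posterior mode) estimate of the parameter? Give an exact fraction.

1831/648

obs 1: x=-2 → posterior Inverse-Gamma(9/4, 14/3)
obs 2: x=-1/2 → posterior Inverse-Gamma(11/4, 115/24)
obs 3: x=0 → posterior Inverse-Gamma(13/4, 115/24)
obs 4: x=4 → posterior Inverse-Gamma(15/4, 307/24)
obs 5: x=3 → posterior Inverse-Gamma(17/4, 415/24)
obs 6: x=7/4 → posterior Inverse-Gamma(19/4, 1807/96)
obs 7: x=-1/2 → posterior Inverse-Gamma(21/4, 1819/96)
obs 8: x=1/2 → posterior Inverse-Gamma(23/4, 1831/96)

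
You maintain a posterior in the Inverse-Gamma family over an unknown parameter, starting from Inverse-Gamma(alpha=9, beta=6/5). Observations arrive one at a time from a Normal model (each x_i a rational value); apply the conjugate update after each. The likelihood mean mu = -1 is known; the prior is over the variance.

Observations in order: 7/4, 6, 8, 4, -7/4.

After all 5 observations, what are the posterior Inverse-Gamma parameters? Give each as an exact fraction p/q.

obs 1: x=7/4 → posterior Inverse-Gamma(19/2, 797/160)
obs 2: x=6 → posterior Inverse-Gamma(10, 4717/160)
obs 3: x=8 → posterior Inverse-Gamma(21/2, 11197/160)
obs 4: x=4 → posterior Inverse-Gamma(11, 13197/160)
obs 5: x=-7/4 → posterior Inverse-Gamma(23/2, 6621/80)

alpha=23/2, beta=6621/80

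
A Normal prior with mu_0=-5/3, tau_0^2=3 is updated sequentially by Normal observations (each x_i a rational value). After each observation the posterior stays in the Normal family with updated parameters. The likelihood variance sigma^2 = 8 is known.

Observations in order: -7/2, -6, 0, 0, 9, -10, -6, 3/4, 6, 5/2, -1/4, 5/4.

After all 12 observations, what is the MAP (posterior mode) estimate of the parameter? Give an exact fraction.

obs 1: x=-7/2 → posterior Normal(-13/6, 24/11)
obs 2: x=-6 → posterior Normal(-251/84, 12/7)
obs 3: x=0 → posterior Normal(-251/102, 24/17)
obs 4: x=0 → posterior Normal(-251/120, 6/5)
obs 5: x=9 → posterior Normal(-89/138, 24/23)
obs 6: x=-10 → posterior Normal(-269/156, 12/13)
obs 7: x=-6 → posterior Normal(-13/6, 24/29)
obs 8: x=3/4 → posterior Normal(-727/384, 3/4)
obs 9: x=6 → posterior Normal(-73/60, 24/35)
obs 10: x=5/2 → posterior Normal(-421/456, 12/19)
obs 11: x=-1/4 → posterior Normal(-215/246, 24/41)
obs 12: x=5/4 → posterior Normal(-35/48, 6/11)

-35/48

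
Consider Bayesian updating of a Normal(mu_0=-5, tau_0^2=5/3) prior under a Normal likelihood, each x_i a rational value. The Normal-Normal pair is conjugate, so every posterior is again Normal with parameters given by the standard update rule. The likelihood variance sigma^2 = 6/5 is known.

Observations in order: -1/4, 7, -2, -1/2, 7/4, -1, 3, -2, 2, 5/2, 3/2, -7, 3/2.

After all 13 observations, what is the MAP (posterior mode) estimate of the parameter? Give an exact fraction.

obs 1: x=-1/4 → posterior Normal(-385/172, 30/43)
obs 2: x=7 → posterior Normal(315/272, 15/34)
obs 3: x=-2 → posterior Normal(115/372, 10/31)
obs 4: x=-1/2 → posterior Normal(65/472, 15/59)
obs 5: x=7/4 → posterior Normal(60/143, 30/143)
obs 6: x=-1 → posterior Normal(5/24, 5/28)
obs 7: x=3 → posterior Normal(110/193, 30/193)
obs 8: x=-2 → posterior Normal(30/109, 15/109)
obs 9: x=2 → posterior Normal(110/243, 10/81)
obs 10: x=5/2 → posterior Normal(345/536, 15/134)
obs 11: x=3/2 → posterior Normal(210/293, 30/293)
obs 12: x=-7 → posterior Normal(35/318, 5/53)
obs 13: x=3/2 → posterior Normal(145/686, 30/343)

145/686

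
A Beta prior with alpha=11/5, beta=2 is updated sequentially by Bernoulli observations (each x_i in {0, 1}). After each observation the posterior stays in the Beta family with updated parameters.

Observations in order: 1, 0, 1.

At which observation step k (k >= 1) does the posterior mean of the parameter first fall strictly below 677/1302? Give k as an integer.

k = 2

obs 1: x=1 → posterior Beta(16/5, 2)
obs 2: x=0 → posterior Beta(16/5, 3)
obs 3: x=1 → posterior Beta(21/5, 3)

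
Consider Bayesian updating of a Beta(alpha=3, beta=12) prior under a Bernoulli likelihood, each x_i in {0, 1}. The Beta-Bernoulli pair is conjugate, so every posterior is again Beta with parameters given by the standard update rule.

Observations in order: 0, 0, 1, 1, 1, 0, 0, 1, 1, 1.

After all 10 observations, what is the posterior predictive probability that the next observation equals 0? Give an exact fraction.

obs 1: x=0 → posterior Beta(3, 13)
obs 2: x=0 → posterior Beta(3, 14)
obs 3: x=1 → posterior Beta(4, 14)
obs 4: x=1 → posterior Beta(5, 14)
obs 5: x=1 → posterior Beta(6, 14)
obs 6: x=0 → posterior Beta(6, 15)
obs 7: x=0 → posterior Beta(6, 16)
obs 8: x=1 → posterior Beta(7, 16)
obs 9: x=1 → posterior Beta(8, 16)
obs 10: x=1 → posterior Beta(9, 16)

16/25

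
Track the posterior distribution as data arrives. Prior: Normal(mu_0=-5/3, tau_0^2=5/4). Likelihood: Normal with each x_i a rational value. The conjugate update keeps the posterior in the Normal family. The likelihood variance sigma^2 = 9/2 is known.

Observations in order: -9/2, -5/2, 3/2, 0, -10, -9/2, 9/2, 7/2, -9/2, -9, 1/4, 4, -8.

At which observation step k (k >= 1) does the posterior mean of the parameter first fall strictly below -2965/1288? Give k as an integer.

k = 2

obs 1: x=-9/2 → posterior Normal(-105/46, 45/46)
obs 2: x=-5/2 → posterior Normal(-65/28, 45/56)
obs 3: x=3/2 → posterior Normal(-115/66, 15/22)
obs 4: x=0 → posterior Normal(-115/76, 45/76)
obs 5: x=-10 → posterior Normal(-5/2, 45/86)
obs 6: x=-9/2 → posterior Normal(-65/24, 15/32)
obs 7: x=9/2 → posterior Normal(-215/106, 45/106)
obs 8: x=7/2 → posterior Normal(-45/29, 45/116)
obs 9: x=-9/2 → posterior Normal(-25/14, 5/14)
obs 10: x=-9 → posterior Normal(-315/136, 45/136)
obs 11: x=1/4 → posterior Normal(-625/292, 45/146)
obs 12: x=4 → posterior Normal(-545/312, 15/52)
obs 13: x=-8 → posterior Normal(-705/332, 45/166)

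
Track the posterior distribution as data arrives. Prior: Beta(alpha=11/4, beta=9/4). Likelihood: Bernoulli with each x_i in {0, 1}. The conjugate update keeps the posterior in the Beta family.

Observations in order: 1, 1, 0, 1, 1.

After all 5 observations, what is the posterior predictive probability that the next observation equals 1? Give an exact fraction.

obs 1: x=1 → posterior Beta(15/4, 9/4)
obs 2: x=1 → posterior Beta(19/4, 9/4)
obs 3: x=0 → posterior Beta(19/4, 13/4)
obs 4: x=1 → posterior Beta(23/4, 13/4)
obs 5: x=1 → posterior Beta(27/4, 13/4)

27/40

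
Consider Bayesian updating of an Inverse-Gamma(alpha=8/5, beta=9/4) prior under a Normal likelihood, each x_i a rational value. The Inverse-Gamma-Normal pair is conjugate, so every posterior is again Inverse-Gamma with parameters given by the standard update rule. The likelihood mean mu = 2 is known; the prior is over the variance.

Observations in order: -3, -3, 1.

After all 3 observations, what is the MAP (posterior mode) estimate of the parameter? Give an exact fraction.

obs 1: x=-3 → posterior Inverse-Gamma(21/10, 59/4)
obs 2: x=-3 → posterior Inverse-Gamma(13/5, 109/4)
obs 3: x=1 → posterior Inverse-Gamma(31/10, 111/4)

555/82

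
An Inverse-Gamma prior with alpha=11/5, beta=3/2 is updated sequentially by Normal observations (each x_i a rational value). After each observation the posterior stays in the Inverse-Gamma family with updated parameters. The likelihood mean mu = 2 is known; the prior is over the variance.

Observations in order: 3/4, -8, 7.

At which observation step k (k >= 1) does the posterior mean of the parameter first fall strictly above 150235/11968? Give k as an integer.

k = 2

obs 1: x=3/4 → posterior Inverse-Gamma(27/10, 73/32)
obs 2: x=-8 → posterior Inverse-Gamma(16/5, 1673/32)
obs 3: x=7 → posterior Inverse-Gamma(37/10, 2073/32)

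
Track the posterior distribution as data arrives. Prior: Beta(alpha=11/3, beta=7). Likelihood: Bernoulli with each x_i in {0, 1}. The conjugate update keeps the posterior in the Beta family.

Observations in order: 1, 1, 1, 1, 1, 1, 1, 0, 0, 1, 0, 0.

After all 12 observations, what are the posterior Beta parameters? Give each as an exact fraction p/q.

obs 1: x=1 → posterior Beta(14/3, 7)
obs 2: x=1 → posterior Beta(17/3, 7)
obs 3: x=1 → posterior Beta(20/3, 7)
obs 4: x=1 → posterior Beta(23/3, 7)
obs 5: x=1 → posterior Beta(26/3, 7)
obs 6: x=1 → posterior Beta(29/3, 7)
obs 7: x=1 → posterior Beta(32/3, 7)
obs 8: x=0 → posterior Beta(32/3, 8)
obs 9: x=0 → posterior Beta(32/3, 9)
obs 10: x=1 → posterior Beta(35/3, 9)
obs 11: x=0 → posterior Beta(35/3, 10)
obs 12: x=0 → posterior Beta(35/3, 11)

alpha=35/3, beta=11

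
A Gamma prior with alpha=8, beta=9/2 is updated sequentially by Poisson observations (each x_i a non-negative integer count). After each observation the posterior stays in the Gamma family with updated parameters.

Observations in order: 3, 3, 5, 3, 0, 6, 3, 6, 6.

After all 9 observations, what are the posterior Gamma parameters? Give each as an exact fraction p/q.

obs 1: x=3 → posterior Gamma(11, 11/2)
obs 2: x=3 → posterior Gamma(14, 13/2)
obs 3: x=5 → posterior Gamma(19, 15/2)
obs 4: x=3 → posterior Gamma(22, 17/2)
obs 5: x=0 → posterior Gamma(22, 19/2)
obs 6: x=6 → posterior Gamma(28, 21/2)
obs 7: x=3 → posterior Gamma(31, 23/2)
obs 8: x=6 → posterior Gamma(37, 25/2)
obs 9: x=6 → posterior Gamma(43, 27/2)

alpha=43, beta=27/2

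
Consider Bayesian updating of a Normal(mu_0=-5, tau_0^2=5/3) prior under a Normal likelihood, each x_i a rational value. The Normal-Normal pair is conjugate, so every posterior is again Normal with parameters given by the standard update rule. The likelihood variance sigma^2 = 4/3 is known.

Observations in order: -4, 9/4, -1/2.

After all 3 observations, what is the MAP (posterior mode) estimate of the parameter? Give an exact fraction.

-125/76

obs 1: x=-4 → posterior Normal(-40/9, 20/27)
obs 2: x=9/4 → posterior Normal(-115/56, 10/21)
obs 3: x=-1/2 → posterior Normal(-125/76, 20/57)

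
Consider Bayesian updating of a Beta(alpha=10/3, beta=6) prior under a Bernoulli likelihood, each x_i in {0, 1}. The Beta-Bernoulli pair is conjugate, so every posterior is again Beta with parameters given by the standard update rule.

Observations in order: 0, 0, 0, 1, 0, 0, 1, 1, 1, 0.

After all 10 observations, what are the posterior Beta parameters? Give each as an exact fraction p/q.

alpha=22/3, beta=12

obs 1: x=0 → posterior Beta(10/3, 7)
obs 2: x=0 → posterior Beta(10/3, 8)
obs 3: x=0 → posterior Beta(10/3, 9)
obs 4: x=1 → posterior Beta(13/3, 9)
obs 5: x=0 → posterior Beta(13/3, 10)
obs 6: x=0 → posterior Beta(13/3, 11)
obs 7: x=1 → posterior Beta(16/3, 11)
obs 8: x=1 → posterior Beta(19/3, 11)
obs 9: x=1 → posterior Beta(22/3, 11)
obs 10: x=0 → posterior Beta(22/3, 12)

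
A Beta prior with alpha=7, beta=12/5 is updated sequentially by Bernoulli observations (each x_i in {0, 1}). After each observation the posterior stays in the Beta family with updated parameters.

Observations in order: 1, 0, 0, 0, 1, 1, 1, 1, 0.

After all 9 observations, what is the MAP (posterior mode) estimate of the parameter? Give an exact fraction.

55/82

obs 1: x=1 → posterior Beta(8, 12/5)
obs 2: x=0 → posterior Beta(8, 17/5)
obs 3: x=0 → posterior Beta(8, 22/5)
obs 4: x=0 → posterior Beta(8, 27/5)
obs 5: x=1 → posterior Beta(9, 27/5)
obs 6: x=1 → posterior Beta(10, 27/5)
obs 7: x=1 → posterior Beta(11, 27/5)
obs 8: x=1 → posterior Beta(12, 27/5)
obs 9: x=0 → posterior Beta(12, 32/5)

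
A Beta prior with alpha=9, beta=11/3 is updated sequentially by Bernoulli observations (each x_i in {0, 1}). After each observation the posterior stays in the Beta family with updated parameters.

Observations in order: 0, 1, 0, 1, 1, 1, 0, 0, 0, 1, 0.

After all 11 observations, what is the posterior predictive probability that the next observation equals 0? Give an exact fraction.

29/71

obs 1: x=0 → posterior Beta(9, 14/3)
obs 2: x=1 → posterior Beta(10, 14/3)
obs 3: x=0 → posterior Beta(10, 17/3)
obs 4: x=1 → posterior Beta(11, 17/3)
obs 5: x=1 → posterior Beta(12, 17/3)
obs 6: x=1 → posterior Beta(13, 17/3)
obs 7: x=0 → posterior Beta(13, 20/3)
obs 8: x=0 → posterior Beta(13, 23/3)
obs 9: x=0 → posterior Beta(13, 26/3)
obs 10: x=1 → posterior Beta(14, 26/3)
obs 11: x=0 → posterior Beta(14, 29/3)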